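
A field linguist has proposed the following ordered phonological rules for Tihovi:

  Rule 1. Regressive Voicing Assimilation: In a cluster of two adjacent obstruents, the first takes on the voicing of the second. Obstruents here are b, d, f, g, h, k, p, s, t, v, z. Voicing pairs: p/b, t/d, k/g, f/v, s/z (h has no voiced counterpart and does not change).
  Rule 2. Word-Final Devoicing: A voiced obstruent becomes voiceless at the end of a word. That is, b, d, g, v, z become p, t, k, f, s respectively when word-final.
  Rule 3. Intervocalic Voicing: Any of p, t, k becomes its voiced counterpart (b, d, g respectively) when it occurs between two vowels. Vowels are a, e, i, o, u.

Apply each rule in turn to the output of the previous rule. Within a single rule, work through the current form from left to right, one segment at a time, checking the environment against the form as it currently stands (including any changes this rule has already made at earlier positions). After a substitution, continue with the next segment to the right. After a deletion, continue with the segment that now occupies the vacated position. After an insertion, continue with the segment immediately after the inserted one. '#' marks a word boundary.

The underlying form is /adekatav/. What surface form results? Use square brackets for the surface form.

Rule 1 Regressive Voicing Assimilation: no change — [adekatav]
Rule 2 Word-Final Devoicing: [adekatav] → [adekataf]
Rule 3 Intervocalic Voicing: [adekataf] → [adegadaf]

[adegadaf]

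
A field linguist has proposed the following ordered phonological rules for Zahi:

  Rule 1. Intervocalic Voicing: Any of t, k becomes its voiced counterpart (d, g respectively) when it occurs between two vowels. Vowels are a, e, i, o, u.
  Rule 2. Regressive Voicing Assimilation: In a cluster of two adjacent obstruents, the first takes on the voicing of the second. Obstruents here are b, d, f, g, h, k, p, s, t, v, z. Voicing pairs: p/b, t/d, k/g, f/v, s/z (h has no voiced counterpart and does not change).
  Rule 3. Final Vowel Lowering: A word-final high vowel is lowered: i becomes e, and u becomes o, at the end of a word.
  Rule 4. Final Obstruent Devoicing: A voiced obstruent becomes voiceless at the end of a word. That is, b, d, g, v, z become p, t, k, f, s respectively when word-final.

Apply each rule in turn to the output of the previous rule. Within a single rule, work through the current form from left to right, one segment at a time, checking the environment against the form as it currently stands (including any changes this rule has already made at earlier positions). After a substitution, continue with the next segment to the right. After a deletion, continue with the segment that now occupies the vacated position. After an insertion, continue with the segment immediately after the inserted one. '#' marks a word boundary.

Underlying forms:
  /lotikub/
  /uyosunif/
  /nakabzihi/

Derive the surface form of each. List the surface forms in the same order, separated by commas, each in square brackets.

[lodigup], [uyosunif], [nagabzihe]

/lotikub/:
  Rule 1 Intervocalic Voicing: [lotikub] → [lodigub]
  Rule 2 Regressive Voicing Assimilation: no change — [lodigub]
  Rule 3 Final Vowel Lowering: no change — [lodigub]
  Rule 4 Final Obstruent Devoicing: [lodigub] → [lodigup]
/uyosunif/:
  Rule 1 Intervocalic Voicing: no change — [uyosunif]
  Rule 2 Regressive Voicing Assimilation: no change — [uyosunif]
  Rule 3 Final Vowel Lowering: no change — [uyosunif]
  Rule 4 Final Obstruent Devoicing: no change — [uyosunif]
/nakabzihi/:
  Rule 1 Intervocalic Voicing: [nakabzihi] → [nagabzihi]
  Rule 2 Regressive Voicing Assimilation: no change — [nagabzihi]
  Rule 3 Final Vowel Lowering: [nagabzihi] → [nagabzihe]
  Rule 4 Final Obstruent Devoicing: no change — [nagabzihe]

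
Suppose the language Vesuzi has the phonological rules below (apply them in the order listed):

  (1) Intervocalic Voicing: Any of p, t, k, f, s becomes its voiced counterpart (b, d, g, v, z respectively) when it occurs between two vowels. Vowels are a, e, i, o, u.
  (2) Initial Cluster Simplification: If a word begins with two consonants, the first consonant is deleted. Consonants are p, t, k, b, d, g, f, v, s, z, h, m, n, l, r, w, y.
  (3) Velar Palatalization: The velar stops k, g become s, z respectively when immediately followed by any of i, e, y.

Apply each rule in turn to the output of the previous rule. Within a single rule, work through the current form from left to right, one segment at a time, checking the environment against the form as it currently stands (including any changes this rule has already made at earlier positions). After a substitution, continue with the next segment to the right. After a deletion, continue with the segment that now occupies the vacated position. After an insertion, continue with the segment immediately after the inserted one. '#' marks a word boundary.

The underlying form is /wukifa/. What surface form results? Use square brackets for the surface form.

[wuziva]

(1) Intervocalic Voicing: [wukifa] → [wugiva]
(2) Initial Cluster Simplification: no change — [wugiva]
(3) Velar Palatalization: [wugiva] → [wuziva]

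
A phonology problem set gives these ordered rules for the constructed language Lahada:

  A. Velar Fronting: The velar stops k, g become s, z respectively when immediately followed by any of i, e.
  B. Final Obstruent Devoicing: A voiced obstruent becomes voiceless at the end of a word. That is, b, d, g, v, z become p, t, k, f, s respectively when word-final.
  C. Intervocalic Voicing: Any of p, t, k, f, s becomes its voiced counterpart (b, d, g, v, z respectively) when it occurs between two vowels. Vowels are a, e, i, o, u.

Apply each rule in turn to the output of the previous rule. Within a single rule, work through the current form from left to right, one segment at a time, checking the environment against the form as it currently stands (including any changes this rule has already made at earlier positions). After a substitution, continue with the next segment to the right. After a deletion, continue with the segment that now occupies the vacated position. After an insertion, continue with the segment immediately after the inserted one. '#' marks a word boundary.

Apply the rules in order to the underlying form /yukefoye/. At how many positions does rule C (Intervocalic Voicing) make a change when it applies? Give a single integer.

A Velar Fronting: [yukefoye] → [yusefoye]
B Final Obstruent Devoicing: no change — [yusefoye]
C Intervocalic Voicing: [yusefoye] → [yuzevoye]
Rule C changed 2 position(s).

2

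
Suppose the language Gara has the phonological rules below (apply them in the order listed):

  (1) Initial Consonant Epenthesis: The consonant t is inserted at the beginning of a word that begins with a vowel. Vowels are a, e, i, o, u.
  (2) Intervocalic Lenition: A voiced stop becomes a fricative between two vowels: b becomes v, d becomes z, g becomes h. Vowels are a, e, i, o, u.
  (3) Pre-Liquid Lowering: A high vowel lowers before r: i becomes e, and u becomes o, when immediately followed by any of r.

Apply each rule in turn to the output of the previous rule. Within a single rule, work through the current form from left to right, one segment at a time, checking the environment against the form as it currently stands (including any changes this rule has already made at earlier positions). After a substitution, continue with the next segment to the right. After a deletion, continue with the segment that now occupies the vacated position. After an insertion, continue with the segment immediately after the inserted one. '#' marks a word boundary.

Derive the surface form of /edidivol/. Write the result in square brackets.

[tezizivol]

(1) Initial Consonant Epenthesis: [edidivol] → [tedidivol]
(2) Intervocalic Lenition: [tedidivol] → [tezizivol]
(3) Pre-Liquid Lowering: no change — [tezizivol]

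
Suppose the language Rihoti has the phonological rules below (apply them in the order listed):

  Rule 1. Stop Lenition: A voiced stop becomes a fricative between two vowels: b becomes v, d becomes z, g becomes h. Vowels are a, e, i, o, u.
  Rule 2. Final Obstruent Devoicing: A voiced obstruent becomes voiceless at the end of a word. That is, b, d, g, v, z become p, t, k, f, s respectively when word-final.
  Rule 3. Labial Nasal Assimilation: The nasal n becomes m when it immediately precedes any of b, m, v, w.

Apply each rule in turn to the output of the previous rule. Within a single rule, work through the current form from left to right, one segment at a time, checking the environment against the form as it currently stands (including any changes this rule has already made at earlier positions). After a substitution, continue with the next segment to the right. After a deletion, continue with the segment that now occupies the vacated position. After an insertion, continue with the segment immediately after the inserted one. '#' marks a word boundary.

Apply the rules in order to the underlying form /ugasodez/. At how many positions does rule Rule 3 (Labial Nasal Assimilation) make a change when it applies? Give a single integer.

Rule 1 Stop Lenition: [ugasodez] → [uhasozez]
Rule 2 Final Obstruent Devoicing: [uhasozez] → [uhasozes]
Rule 3 Labial Nasal Assimilation: no change — [uhasozes]
Rule Rule 3 changed 0 position(s).

0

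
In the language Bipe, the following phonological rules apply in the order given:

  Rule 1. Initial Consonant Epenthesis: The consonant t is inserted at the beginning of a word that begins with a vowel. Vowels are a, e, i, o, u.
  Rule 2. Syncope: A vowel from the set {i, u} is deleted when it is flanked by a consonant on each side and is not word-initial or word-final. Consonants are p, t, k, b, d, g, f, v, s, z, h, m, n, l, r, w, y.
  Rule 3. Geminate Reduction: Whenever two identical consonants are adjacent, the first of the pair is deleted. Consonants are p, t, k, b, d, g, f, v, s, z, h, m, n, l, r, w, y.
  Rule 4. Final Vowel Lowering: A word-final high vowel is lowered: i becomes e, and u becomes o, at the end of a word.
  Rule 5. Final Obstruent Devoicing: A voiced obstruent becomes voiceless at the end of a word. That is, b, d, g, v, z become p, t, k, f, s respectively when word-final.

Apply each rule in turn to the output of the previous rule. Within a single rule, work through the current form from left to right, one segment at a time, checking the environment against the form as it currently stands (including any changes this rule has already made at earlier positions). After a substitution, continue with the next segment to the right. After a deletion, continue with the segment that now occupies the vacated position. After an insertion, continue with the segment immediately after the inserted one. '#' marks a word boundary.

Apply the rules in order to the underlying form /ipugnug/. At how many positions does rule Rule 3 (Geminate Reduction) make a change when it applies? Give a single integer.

0

Rule 1 Initial Consonant Epenthesis: [ipugnug] → [tipugnug]
Rule 2 Syncope: [tipugnug] → [tpgng]
Rule 3 Geminate Reduction: no change — [tpgng]
Rule 4 Final Vowel Lowering: no change — [tpgng]
Rule 5 Final Obstruent Devoicing: [tpgng] → [tpgnk]
Rule Rule 3 changed 0 position(s).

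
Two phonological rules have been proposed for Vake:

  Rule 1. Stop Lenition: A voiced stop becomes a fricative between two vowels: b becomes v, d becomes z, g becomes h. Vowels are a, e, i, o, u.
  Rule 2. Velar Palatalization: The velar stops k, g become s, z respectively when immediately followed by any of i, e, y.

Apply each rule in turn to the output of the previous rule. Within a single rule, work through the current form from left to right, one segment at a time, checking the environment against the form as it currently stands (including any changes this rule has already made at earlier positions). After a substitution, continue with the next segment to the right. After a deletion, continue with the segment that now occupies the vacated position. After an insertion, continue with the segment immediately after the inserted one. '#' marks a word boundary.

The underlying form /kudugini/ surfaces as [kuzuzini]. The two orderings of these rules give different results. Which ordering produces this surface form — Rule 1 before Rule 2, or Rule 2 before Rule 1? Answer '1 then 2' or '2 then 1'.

Order 1 then 2:
  1 Stop Lenition: [kudugini] → [kuzuhini]
  2 Velar Palatalization: no change — [kuzuhini]
  result: [kuzuhini]
Order 2 then 1:
  2 Velar Palatalization: [kudugini] → [kuduzini]
  1 Stop Lenition: [kuduzini] → [kuzuzini]
  result: [kuzuzini]

2 then 1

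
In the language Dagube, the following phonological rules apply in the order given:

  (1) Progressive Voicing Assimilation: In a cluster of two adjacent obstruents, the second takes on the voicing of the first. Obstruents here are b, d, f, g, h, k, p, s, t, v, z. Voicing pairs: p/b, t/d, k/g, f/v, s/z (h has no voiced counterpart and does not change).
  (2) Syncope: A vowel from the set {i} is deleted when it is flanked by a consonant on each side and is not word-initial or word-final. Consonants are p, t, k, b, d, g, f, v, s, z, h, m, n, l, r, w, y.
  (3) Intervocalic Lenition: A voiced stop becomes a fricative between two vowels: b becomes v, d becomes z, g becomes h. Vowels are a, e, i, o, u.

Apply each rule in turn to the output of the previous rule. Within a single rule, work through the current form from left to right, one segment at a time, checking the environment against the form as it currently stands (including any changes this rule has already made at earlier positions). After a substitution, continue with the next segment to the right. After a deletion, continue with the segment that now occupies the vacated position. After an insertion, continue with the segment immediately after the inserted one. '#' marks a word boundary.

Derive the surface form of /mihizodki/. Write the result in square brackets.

[mhzodgi]

(1) Progressive Voicing Assimilation: [mihizodki] → [mihizodgi]
(2) Syncope: [mihizodgi] → [mhzodgi]
(3) Intervocalic Lenition: no change — [mhzodgi]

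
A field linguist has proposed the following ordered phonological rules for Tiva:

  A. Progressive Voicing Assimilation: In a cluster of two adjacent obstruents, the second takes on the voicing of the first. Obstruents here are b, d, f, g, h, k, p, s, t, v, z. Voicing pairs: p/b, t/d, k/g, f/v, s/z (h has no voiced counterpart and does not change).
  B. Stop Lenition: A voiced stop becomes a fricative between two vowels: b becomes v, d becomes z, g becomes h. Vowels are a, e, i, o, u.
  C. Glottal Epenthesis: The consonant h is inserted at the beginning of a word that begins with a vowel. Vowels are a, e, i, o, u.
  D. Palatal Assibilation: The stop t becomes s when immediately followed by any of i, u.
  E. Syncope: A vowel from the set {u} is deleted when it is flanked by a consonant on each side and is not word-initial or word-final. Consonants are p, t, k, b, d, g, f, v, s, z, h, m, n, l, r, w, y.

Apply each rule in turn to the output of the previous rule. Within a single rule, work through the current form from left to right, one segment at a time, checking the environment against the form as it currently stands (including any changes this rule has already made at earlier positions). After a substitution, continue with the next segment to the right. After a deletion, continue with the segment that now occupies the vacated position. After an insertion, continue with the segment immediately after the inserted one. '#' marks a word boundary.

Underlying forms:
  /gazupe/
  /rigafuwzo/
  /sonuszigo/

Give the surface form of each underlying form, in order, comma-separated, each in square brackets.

[gazpe], [rihafwzo], [sonssiho]

/gazupe/:
  A Progressive Voicing Assimilation: no change — [gazupe]
  B Stop Lenition: no change — [gazupe]
  C Glottal Epenthesis: no change — [gazupe]
  D Palatal Assibilation: no change — [gazupe]
  E Syncope: [gazupe] → [gazpe]
/rigafuwzo/:
  A Progressive Voicing Assimilation: no change — [rigafuwzo]
  B Stop Lenition: [rigafuwzo] → [rihafuwzo]
  C Glottal Epenthesis: no change — [rihafuwzo]
  D Palatal Assibilation: no change — [rihafuwzo]
  E Syncope: [rihafuwzo] → [rihafwzo]
/sonuszigo/:
  A Progressive Voicing Assimilation: [sonuszigo] → [sonussigo]
  B Stop Lenition: [sonussigo] → [sonussiho]
  C Glottal Epenthesis: no change — [sonussiho]
  D Palatal Assibilation: no change — [sonussiho]
  E Syncope: [sonussiho] → [sonssiho]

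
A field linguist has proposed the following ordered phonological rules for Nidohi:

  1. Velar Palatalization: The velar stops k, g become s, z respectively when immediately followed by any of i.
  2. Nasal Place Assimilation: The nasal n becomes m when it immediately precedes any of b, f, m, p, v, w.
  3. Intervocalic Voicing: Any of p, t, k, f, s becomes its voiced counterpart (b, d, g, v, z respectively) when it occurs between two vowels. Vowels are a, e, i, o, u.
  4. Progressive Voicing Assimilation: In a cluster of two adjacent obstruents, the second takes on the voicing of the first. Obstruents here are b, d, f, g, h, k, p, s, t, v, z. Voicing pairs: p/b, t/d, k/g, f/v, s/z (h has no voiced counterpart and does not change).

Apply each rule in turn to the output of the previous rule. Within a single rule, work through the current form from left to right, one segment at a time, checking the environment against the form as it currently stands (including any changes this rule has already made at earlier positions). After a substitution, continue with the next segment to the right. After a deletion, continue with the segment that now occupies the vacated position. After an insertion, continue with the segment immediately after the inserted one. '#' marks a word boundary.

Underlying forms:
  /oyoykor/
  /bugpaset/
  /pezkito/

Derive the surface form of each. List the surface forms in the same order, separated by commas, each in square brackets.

[oyoykor], [bugbazet], [pezzido]

/oyoykor/:
  1 Velar Palatalization: no change — [oyoykor]
  2 Nasal Place Assimilation: no change — [oyoykor]
  3 Intervocalic Voicing: no change — [oyoykor]
  4 Progressive Voicing Assimilation: no change — [oyoykor]
/bugpaset/:
  1 Velar Palatalization: no change — [bugpaset]
  2 Nasal Place Assimilation: no change — [bugpaset]
  3 Intervocalic Voicing: [bugpaset] → [bugpazet]
  4 Progressive Voicing Assimilation: [bugpazet] → [bugbazet]
/pezkito/:
  1 Velar Palatalization: [pezkito] → [pezsito]
  2 Nasal Place Assimilation: no change — [pezsito]
  3 Intervocalic Voicing: [pezsito] → [pezsido]
  4 Progressive Voicing Assimilation: [pezsido] → [pezzido]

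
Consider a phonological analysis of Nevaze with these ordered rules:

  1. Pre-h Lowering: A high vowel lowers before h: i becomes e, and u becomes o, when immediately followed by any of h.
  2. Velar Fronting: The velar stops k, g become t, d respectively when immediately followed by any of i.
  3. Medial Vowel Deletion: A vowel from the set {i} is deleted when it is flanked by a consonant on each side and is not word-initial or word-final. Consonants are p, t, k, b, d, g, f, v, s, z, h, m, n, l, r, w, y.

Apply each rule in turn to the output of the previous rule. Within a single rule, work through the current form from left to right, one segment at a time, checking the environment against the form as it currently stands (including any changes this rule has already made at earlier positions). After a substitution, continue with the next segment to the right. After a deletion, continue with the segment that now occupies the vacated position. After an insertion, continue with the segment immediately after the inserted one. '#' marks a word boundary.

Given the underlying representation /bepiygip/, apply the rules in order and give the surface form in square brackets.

1 Pre-h Lowering: no change — [bepiygip]
2 Velar Fronting: [bepiygip] → [bepiydip]
3 Medial Vowel Deletion: [bepiydip] → [bepydp]

[bepydp]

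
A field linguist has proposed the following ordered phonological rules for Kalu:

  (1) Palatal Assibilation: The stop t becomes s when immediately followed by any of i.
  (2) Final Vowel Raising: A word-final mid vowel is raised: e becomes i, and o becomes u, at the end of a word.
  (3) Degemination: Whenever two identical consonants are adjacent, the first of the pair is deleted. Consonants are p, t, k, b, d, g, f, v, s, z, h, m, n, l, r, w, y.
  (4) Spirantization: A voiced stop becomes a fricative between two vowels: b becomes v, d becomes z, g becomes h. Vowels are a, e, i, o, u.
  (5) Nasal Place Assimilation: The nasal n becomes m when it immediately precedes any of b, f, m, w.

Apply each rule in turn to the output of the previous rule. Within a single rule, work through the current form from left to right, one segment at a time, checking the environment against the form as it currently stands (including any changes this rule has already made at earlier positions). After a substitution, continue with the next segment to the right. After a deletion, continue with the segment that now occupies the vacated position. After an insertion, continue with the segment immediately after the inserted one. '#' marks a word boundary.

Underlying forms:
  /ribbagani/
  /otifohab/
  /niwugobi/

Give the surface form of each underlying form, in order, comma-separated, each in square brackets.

/ribbagani/:
  (1) Palatal Assibilation: no change — [ribbagani]
  (2) Final Vowel Raising: no change — [ribbagani]
  (3) Degemination: [ribbagani] → [ribagani]
  (4) Spirantization: [ribagani] → [rivahani]
  (5) Nasal Place Assimilation: no change — [rivahani]
/otifohab/:
  (1) Palatal Assibilation: [otifohab] → [osifohab]
  (2) Final Vowel Raising: no change — [osifohab]
  (3) Degemination: no change — [osifohab]
  (4) Spirantization: no change — [osifohab]
  (5) Nasal Place Assimilation: no change — [osifohab]
/niwugobi/:
  (1) Palatal Assibilation: no change — [niwugobi]
  (2) Final Vowel Raising: no change — [niwugobi]
  (3) Degemination: no change — [niwugobi]
  (4) Spirantization: [niwugobi] → [niwuhovi]
  (5) Nasal Place Assimilation: no change — [niwuhovi]

[rivahani], [osifohab], [niwuhovi]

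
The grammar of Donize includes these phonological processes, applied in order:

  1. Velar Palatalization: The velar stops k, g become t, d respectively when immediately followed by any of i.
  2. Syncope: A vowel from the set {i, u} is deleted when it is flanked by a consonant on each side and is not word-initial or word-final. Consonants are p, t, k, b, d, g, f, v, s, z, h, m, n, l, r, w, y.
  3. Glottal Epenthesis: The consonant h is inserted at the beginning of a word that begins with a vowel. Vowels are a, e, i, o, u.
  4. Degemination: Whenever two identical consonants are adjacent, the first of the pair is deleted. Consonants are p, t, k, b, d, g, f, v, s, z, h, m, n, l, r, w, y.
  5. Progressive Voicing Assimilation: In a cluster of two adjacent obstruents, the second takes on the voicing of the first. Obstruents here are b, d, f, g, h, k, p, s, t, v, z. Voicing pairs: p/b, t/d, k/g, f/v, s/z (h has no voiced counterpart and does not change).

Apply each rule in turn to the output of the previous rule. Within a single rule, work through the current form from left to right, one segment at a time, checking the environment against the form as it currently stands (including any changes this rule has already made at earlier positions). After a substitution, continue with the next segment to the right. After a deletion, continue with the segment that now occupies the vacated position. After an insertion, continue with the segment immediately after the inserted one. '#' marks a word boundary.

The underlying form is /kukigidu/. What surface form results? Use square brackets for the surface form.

1 Velar Palatalization: [kukigidu] → [kutididu]
2 Syncope: [kutididu] → [ktddu]
3 Glottal Epenthesis: no change — [ktddu]
4 Degemination: [ktddu] → [ktdu]
5 Progressive Voicing Assimilation: [ktdu] → [kttu]

[kttu]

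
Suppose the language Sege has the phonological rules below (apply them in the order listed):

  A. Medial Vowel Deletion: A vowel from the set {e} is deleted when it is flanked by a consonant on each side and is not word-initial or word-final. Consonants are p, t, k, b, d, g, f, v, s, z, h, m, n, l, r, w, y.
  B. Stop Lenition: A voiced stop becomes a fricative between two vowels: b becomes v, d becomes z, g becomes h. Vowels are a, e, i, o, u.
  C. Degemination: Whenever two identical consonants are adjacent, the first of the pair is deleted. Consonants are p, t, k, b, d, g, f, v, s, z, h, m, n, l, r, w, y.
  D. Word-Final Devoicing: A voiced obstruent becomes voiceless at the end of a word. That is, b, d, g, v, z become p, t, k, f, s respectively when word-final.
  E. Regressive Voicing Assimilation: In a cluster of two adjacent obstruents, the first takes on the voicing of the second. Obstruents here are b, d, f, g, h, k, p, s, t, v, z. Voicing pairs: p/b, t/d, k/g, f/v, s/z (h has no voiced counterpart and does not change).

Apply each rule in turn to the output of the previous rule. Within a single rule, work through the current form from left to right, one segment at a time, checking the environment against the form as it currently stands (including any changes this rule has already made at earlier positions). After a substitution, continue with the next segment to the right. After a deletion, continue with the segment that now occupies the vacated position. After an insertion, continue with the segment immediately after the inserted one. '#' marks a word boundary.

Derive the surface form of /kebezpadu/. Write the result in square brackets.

A Medial Vowel Deletion: [kebezpadu] → [kbzpadu]
B Stop Lenition: [kbzpadu] → [kbzpazu]
C Degemination: no change — [kbzpazu]
D Word-Final Devoicing: no change — [kbzpazu]
E Regressive Voicing Assimilation: [kbzpazu] → [gbspazu]

[gbspazu]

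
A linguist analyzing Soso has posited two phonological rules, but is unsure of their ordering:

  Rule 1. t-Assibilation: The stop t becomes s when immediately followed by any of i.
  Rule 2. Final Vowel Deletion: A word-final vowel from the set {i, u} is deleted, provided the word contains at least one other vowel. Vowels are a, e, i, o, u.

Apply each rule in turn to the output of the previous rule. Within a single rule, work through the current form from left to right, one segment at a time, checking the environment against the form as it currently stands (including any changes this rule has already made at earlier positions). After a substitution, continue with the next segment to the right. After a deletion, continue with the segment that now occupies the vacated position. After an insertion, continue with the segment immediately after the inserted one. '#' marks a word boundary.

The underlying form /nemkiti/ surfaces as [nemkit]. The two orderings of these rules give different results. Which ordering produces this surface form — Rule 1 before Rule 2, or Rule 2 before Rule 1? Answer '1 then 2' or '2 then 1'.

Order 1 then 2:
  1 t-Assibilation: [nemkiti] → [nemkisi]
  2 Final Vowel Deletion: [nemkisi] → [nemkis]
  result: [nemkis]
Order 2 then 1:
  2 Final Vowel Deletion: [nemkiti] → [nemkit]
  1 t-Assibilation: no change — [nemkit]
  result: [nemkit]

2 then 1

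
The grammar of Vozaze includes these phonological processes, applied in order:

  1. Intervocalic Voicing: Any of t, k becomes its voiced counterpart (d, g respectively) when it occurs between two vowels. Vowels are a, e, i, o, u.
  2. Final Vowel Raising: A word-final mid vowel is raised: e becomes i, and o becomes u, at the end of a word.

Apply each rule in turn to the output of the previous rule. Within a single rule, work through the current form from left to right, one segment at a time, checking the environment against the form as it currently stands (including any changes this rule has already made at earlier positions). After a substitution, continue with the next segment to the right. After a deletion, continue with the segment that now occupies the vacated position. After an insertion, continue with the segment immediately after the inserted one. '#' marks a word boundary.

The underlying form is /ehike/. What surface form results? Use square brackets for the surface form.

1 Intervocalic Voicing: [ehike] → [ehige]
2 Final Vowel Raising: [ehige] → [ehigi]

[ehigi]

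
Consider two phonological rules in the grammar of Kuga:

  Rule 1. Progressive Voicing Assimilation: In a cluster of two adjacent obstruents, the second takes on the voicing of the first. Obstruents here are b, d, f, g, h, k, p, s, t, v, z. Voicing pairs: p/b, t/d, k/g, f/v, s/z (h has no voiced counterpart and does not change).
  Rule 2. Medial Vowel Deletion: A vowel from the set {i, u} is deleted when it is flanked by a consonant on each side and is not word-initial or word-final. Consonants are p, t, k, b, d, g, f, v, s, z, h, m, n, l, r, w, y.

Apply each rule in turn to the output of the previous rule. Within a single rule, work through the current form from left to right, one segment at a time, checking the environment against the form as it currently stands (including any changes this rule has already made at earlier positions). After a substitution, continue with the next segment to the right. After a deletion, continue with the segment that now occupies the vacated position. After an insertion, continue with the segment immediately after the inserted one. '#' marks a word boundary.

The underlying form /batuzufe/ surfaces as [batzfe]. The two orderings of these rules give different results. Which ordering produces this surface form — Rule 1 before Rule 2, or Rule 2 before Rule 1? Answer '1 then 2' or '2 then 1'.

1 then 2

Order 1 then 2:
  1 Progressive Voicing Assimilation: no change — [batuzufe]
  2 Medial Vowel Deletion: [batuzufe] → [batzfe]
  result: [batzfe]
Order 2 then 1:
  2 Medial Vowel Deletion: [batuzufe] → [batzfe]
  1 Progressive Voicing Assimilation: [batzfe] → [batsfe]
  result: [batsfe]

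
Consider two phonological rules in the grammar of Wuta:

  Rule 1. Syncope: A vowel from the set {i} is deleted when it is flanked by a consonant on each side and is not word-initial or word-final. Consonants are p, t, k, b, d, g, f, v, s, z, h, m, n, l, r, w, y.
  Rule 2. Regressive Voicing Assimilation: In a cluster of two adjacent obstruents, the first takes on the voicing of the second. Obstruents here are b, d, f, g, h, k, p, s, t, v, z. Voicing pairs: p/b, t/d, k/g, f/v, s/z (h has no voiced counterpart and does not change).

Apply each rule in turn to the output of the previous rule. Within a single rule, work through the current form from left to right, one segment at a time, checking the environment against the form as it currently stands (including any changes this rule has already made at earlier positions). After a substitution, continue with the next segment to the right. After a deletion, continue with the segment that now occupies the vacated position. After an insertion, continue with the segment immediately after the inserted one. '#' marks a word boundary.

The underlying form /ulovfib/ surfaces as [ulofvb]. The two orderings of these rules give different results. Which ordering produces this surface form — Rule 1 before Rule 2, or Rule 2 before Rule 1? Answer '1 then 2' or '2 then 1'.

Order 1 then 2:
  1 Syncope: [ulovfib] → [ulovfb]
  2 Regressive Voicing Assimilation: [ulovfb] → [ulofvb]
  result: [ulofvb]
Order 2 then 1:
  2 Regressive Voicing Assimilation: [ulovfib] → [uloffib]
  1 Syncope: [uloffib] → [uloffb]
  result: [uloffb]

1 then 2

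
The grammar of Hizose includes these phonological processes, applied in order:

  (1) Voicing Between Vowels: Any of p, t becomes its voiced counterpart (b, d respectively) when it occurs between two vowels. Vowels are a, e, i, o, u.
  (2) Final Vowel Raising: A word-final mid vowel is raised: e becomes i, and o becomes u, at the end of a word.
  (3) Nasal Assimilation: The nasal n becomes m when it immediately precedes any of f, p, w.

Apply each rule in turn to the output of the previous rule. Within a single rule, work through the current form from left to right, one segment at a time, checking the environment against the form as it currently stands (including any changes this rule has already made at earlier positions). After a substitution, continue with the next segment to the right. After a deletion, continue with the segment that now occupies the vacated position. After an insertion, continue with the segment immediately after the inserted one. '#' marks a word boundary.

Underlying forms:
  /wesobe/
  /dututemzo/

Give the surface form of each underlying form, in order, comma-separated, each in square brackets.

/wesobe/:
  (1) Voicing Between Vowels: no change — [wesobe]
  (2) Final Vowel Raising: [wesobe] → [wesobi]
  (3) Nasal Assimilation: no change — [wesobi]
/dututemzo/:
  (1) Voicing Between Vowels: [dututemzo] → [dududemzo]
  (2) Final Vowel Raising: [dududemzo] → [dududemzu]
  (3) Nasal Assimilation: no change — [dududemzu]

[wesobi], [dududemzu]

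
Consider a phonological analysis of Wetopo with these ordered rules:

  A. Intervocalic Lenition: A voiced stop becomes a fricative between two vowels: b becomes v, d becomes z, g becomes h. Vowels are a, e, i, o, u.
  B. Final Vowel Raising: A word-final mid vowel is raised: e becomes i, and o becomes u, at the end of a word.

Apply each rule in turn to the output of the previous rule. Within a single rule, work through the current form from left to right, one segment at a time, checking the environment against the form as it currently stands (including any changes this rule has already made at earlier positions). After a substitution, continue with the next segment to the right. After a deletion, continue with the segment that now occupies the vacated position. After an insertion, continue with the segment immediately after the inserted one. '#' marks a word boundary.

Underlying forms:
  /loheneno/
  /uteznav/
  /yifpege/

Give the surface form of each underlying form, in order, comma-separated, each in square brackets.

/loheneno/:
  A Intervocalic Lenition: no change — [loheneno]
  B Final Vowel Raising: [loheneno] → [lohenenu]
/uteznav/:
  A Intervocalic Lenition: no change — [uteznav]
  B Final Vowel Raising: no change — [uteznav]
/yifpege/:
  A Intervocalic Lenition: [yifpege] → [yifpehe]
  B Final Vowel Raising: [yifpehe] → [yifpehi]

[lohenenu], [uteznav], [yifpehi]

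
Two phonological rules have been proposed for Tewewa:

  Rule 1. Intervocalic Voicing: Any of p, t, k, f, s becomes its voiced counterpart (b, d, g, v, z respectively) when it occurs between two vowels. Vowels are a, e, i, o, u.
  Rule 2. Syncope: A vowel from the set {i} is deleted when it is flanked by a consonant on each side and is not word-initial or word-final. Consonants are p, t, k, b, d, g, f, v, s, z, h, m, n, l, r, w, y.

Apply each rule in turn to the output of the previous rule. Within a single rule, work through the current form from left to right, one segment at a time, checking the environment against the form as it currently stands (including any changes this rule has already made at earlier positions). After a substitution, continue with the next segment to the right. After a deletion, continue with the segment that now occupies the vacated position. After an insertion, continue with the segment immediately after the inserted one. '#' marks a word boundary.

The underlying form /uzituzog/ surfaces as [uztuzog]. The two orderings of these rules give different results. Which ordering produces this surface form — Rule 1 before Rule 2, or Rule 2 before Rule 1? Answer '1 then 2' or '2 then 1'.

2 then 1

Order 1 then 2:
  1 Intervocalic Voicing: [uzituzog] → [uziduzog]
  2 Syncope: [uziduzog] → [uzduzog]
  result: [uzduzog]
Order 2 then 1:
  2 Syncope: [uzituzog] → [uztuzog]
  1 Intervocalic Voicing: no change — [uztuzog]
  result: [uztuzog]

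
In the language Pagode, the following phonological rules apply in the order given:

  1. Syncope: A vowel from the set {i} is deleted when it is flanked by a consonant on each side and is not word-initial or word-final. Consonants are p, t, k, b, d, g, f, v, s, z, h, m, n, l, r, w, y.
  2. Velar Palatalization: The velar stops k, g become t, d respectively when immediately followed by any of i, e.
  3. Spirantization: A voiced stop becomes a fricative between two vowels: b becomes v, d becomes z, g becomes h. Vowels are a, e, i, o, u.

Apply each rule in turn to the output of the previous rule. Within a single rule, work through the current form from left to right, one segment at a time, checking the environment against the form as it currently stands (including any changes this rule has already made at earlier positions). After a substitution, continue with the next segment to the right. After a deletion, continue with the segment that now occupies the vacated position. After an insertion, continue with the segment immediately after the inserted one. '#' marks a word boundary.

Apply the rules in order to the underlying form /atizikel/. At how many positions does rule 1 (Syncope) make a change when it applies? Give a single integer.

1 Syncope: [atizikel] → [atzkel]
2 Velar Palatalization: [atzkel] → [atztel]
3 Spirantization: no change — [atztel]
Rule 1 changed 2 position(s).

2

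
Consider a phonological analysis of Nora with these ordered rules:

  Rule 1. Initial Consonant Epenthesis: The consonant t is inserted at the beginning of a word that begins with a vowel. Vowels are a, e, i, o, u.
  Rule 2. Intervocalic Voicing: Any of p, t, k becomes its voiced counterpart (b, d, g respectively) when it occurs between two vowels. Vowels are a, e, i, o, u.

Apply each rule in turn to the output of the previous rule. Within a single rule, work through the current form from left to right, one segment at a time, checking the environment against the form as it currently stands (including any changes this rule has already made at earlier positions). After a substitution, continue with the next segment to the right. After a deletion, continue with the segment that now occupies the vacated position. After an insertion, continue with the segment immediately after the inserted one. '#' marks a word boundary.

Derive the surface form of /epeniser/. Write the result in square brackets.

Rule 1 Initial Consonant Epenthesis: [epeniser] → [tepeniser]
Rule 2 Intervocalic Voicing: [tepeniser] → [tebeniser]

[tebeniser]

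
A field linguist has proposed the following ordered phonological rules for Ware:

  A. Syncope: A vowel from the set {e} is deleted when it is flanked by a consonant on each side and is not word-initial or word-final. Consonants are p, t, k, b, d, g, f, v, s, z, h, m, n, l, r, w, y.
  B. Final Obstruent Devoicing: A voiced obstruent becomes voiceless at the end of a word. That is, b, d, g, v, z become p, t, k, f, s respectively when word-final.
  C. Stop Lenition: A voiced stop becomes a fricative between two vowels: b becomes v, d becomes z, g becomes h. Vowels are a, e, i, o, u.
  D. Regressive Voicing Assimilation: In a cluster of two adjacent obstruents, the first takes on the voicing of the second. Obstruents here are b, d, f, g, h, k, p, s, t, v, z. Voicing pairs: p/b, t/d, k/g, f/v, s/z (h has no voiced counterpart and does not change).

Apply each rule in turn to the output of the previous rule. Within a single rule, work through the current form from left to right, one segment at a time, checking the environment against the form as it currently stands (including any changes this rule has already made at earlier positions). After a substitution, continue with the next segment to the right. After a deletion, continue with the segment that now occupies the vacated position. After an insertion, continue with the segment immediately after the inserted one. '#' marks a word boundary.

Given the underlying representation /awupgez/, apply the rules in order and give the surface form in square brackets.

[awubks]

A Syncope: [awupgez] → [awupgz]
B Final Obstruent Devoicing: [awupgz] → [awupgs]
C Stop Lenition: no change — [awupgs]
D Regressive Voicing Assimilation: [awupgs] → [awubks]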